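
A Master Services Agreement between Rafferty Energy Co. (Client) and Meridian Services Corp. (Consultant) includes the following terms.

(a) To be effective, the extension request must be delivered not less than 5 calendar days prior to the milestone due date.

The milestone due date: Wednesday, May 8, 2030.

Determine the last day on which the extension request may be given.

May 3, 2030

Counting back 5 calendar days from May 8, 2030 gives May 3, 2030.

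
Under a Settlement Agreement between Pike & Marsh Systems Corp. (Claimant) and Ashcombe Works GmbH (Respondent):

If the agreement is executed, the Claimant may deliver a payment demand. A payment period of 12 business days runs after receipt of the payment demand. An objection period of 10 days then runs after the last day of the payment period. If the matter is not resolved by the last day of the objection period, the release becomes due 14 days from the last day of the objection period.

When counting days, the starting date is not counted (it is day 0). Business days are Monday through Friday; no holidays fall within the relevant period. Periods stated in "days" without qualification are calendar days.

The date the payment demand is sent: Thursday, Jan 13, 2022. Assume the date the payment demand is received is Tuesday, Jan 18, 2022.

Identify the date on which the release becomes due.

Feb 27, 2022

From Tuesday, Jan 18, 2022, 12 business days (Jan 19, Jan 20, Jan 21, Jan 24, …, Feb 1, Feb 2, Feb 3, skipping weekends) brings us to Thursday, Feb 3, 2022, which is the last day of the payment period.
Adding 10 calendar days to Feb 3, 2022 gives Feb 13, 2022, which is the last day of the objection period.
The date on which the release becomes due: Feb 13, 2022 + 14 days = Feb 27, 2022.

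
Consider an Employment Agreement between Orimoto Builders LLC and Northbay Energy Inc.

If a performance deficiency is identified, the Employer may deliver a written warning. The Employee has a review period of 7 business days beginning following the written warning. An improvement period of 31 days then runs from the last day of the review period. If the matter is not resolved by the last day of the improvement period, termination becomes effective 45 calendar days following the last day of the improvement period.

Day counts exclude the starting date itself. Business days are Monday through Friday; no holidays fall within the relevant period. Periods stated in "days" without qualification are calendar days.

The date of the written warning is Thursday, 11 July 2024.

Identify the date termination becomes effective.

6 October 2024

The last day of the review period: 7 business days after Thursday, 11 July 2024, skipping weekends — Jul 12, Jul 15, Jul 16, Jul 17, Jul 18, Jul 19, Jul 22 — lands on Monday, 22 July 2024.
The last day of the improvement period: 22 July 2024 + 31 days = 22 August 2024.
The date termination becomes effective: 22 August 2024 + 45 days = 6 October 2024.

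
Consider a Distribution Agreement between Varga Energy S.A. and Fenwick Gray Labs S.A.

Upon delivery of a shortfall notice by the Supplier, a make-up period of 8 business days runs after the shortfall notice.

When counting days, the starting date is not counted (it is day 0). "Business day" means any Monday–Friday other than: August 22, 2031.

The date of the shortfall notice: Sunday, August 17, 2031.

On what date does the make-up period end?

The last day of the make-up period: 8 business days after Sunday, August 17, 2031, skipping weekends and the listed holiday on Aug 22 — Aug 18, Aug 19, Aug 20, Aug 21, Aug 25, Aug 26, Aug 27, Aug 28 — lands on Thursday, August 28, 2031.

August 28, 2031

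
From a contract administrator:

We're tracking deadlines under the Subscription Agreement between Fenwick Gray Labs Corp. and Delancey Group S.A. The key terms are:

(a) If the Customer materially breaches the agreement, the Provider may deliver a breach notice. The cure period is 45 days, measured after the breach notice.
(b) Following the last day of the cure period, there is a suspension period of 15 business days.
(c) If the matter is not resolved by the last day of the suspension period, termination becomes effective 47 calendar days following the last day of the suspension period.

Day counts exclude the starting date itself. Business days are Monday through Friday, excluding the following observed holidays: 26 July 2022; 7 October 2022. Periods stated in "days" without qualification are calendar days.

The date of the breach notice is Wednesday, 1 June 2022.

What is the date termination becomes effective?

Adding 45 calendar days to 1 June 2022 gives 16 July 2022, which is the last day of the cure period.
From Saturday, 16 July 2022, 15 business days (Jul 18, Jul 19, Jul 20, Jul 21, …, Aug 4, Aug 5, Aug 8, skipping weekends and the listed holiday on Jul 26) brings us to Monday, 8 August 2022, which is the last day of the suspension period.
The date termination becomes effective: 47 calendar days after 8 August 2022 is 24 September 2022.

24 September 2022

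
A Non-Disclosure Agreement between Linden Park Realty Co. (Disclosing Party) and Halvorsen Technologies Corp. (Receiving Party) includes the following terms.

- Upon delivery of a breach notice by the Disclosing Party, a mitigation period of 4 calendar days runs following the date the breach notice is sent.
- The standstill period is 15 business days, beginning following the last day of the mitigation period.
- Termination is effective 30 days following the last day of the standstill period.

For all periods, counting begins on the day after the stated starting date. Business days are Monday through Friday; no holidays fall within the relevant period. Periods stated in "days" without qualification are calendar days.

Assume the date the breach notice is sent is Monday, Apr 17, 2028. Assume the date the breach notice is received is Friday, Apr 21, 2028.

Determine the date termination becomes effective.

Jun 11, 2028

Adding 4 calendar days to Apr 17, 2028 gives Apr 21, 2028, which is the last day of the mitigation period.
The last day of the standstill period: counting 15 business days from Friday, Apr 21, 2028 (Apr 24, Apr 25, Apr 26, Apr 27, …, May 10, May 11, May 12, skipping weekends) reaches Friday, May 12, 2028.
Adding 30 calendar days to May 12, 2028 gives Jun 11, 2028, which is the date termination becomes effective.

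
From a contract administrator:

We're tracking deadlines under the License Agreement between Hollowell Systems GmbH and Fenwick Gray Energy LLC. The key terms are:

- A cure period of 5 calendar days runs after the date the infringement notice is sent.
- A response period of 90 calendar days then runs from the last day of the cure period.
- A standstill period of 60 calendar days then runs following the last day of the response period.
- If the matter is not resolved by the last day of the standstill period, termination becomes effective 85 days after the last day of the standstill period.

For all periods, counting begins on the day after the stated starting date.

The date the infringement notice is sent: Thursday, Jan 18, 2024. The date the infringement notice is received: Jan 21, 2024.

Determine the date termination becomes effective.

Sep 14, 2024

The last day of the cure period: Jan 18, 2024 + 5 days = Jan 23, 2024.
The last day of the response period: 90 calendar days after Jan 23, 2024 is Apr 22, 2024.
Adding 60 calendar days to Apr 22, 2024 gives Jun 21, 2024, which is the last day of the standstill period.
Adding 85 calendar days to Jun 21, 2024 gives Sep 14, 2024, which is the date termination becomes effective.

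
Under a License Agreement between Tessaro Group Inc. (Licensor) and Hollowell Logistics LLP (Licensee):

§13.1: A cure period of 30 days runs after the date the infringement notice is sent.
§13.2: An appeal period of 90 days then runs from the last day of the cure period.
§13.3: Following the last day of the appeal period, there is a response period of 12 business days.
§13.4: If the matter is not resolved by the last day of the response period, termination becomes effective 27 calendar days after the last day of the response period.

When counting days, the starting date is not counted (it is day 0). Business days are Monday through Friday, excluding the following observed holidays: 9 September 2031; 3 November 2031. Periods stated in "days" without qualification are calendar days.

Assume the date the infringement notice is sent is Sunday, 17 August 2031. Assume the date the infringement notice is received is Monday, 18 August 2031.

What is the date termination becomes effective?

The last day of the cure period: 17 August 2031 + 30 days = 16 September 2031.
The last day of the appeal period: 90 calendar days after 16 September 2031 is 15 December 2031.
The last day of the response period: counting 12 business days from Monday, 15 December 2031 (Dec 16, Dec 17, Dec 18, Dec 19, …, Dec 29, Dec 30, Dec 31, skipping weekends) reaches Wednesday, 31 December 2031.
The date termination becomes effective: 27 calendar days after 31 December 2031 is 27 January 2032.

27 January 2032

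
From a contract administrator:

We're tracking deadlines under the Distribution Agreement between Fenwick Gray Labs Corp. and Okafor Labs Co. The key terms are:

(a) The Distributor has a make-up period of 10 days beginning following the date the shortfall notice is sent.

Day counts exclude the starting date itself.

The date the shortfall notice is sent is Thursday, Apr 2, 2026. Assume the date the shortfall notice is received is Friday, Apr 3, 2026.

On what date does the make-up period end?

The last day of the make-up period: Apr 2, 2026 + 10 days = Apr 12, 2026.

Apr 12, 2026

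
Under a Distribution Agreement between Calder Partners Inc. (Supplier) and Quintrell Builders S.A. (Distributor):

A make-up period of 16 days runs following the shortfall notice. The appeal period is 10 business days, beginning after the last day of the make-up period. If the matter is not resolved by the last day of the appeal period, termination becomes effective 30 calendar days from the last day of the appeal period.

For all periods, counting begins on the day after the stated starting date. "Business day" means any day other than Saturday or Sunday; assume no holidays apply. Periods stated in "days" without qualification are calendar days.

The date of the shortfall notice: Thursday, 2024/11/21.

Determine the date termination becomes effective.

2025/01/19

Adding 16 calendar days to 2024/11/21 gives 2024/12/07, which is the last day of the make-up period.
The last day of the appeal period: 10 business days after Saturday, 2024/12/07, skipping weekends — Dec 9, Dec 10, Dec 11, Dec 12, Dec 13, Dec 16, Dec 17, Dec 18, Dec 19, Dec 20 — lands on Friday, 2024/12/20.
The date termination becomes effective: 2024/12/20 + 30 days = 2025/01/19.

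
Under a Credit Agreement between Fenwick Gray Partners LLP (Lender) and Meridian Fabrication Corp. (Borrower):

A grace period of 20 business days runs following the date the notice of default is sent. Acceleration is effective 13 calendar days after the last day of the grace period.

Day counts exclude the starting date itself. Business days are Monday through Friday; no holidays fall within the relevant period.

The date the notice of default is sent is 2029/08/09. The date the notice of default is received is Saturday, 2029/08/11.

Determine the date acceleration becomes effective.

2029/09/19

The last day of the grace period: counting 20 business days from Thursday, 2029/08/09 (Aug 10, Aug 13, Aug 14, Aug 15, …, Sep 4, Sep 5, Sep 6, skipping weekends) reaches Thursday, 2029/09/06.
Adding 13 calendar days to 2029/09/06 gives 2029/09/19, which is the date acceleration becomes effective.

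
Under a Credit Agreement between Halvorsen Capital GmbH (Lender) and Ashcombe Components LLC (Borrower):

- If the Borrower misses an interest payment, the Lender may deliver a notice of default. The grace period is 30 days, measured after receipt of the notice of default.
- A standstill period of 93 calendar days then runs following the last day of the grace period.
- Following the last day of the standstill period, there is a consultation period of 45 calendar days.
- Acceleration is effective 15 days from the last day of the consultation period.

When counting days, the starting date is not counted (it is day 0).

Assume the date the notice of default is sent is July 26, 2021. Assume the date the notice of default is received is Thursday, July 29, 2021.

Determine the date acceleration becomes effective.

January 28, 2022

The last day of the grace period: 30 calendar days after July 29, 2021 is August 28, 2021.
The last day of the standstill period: 93 calendar days after August 28, 2021 is November 29, 2021.
The last day of the consultation period: November 29, 2021 + 45 days = January 13, 2022.
Adding 15 calendar days to January 13, 2022 gives January 28, 2022, which is the date acceleration becomes effective.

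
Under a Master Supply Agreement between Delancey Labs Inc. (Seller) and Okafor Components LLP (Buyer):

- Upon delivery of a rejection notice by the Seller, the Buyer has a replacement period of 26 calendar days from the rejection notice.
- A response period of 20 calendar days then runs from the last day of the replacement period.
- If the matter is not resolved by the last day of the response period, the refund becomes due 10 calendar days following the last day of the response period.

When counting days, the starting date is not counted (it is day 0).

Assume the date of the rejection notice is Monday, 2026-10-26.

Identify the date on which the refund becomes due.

2026-12-21

Adding 26 calendar days to 2026-10-26 gives 2026-11-21, which is the last day of the replacement period.
The last day of the response period: 2026-11-21 + 20 days = 2026-12-11.
Adding 10 calendar days to 2026-12-11 gives 2026-12-21, which is the date on which the refund becomes due.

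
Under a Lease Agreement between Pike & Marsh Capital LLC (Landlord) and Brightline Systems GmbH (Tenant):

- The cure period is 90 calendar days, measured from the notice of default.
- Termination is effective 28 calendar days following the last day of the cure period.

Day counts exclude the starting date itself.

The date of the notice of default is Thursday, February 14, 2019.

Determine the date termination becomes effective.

Adding 90 calendar days to February 14, 2019 gives May 15, 2019, which is the last day of the cure period.
The date termination becomes effective: 28 calendar days after May 15, 2019 is June 12, 2019.

June 12, 2019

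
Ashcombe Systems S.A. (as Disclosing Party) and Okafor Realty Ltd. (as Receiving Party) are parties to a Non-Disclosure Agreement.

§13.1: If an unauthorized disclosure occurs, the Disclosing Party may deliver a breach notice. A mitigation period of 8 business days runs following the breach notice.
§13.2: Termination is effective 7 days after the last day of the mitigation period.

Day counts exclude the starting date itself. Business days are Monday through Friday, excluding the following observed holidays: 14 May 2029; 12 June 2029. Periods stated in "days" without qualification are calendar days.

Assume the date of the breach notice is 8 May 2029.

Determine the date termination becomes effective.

The last day of the mitigation period: 8 business days after Tuesday, 8 May 2029, skipping weekends and the listed holiday on May 14 — May 9, May 10, May 11, May 15, May 16, May 17, May 18, May 21 — lands on Monday, 21 May 2029.
Adding 7 calendar days to 21 May 2029 gives 28 May 2029, which is the date termination becomes effective.

28 May 2029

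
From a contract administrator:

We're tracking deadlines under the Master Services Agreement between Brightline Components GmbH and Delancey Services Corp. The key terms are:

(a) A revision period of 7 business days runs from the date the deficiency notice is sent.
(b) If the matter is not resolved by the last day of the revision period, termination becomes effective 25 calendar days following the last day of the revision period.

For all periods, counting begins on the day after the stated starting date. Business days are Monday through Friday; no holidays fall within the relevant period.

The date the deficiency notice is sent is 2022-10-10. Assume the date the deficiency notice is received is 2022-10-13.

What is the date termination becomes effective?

2022-11-13

The last day of the revision period: 7 business days after Monday, 2022-10-10, skipping weekends — Oct 11, Oct 12, Oct 13, Oct 14, Oct 17, Oct 18, Oct 19 — lands on Wednesday, 2022-10-19.
The date termination becomes effective: 2022-10-19 + 25 days = 2022-11-13.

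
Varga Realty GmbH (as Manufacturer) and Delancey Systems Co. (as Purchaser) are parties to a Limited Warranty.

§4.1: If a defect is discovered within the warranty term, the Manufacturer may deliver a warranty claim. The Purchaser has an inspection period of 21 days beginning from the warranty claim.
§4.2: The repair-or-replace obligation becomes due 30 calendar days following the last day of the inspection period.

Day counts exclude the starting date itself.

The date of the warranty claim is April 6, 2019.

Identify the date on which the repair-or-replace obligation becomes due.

The last day of the inspection period: 21 calendar days after April 6, 2019 is April 27, 2019.
The date on which the repair-or-replace obligation becomes due: 30 calendar days after April 27, 2019 is May 27, 2019.

May 27, 2019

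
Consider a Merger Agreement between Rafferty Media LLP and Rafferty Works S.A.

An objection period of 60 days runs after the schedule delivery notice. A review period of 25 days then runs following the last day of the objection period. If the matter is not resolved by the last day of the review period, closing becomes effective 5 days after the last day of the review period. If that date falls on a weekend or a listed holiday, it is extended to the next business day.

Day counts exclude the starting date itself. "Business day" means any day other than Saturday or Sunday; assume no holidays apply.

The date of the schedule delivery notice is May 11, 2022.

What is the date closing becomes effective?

Aug 9, 2022

The last day of the objection period: May 11, 2022 + 60 days = Jul 10, 2022.
The last day of the review period: Jul 10, 2022 + 25 days = Aug 4, 2022.
The date closing becomes effective: 5 calendar days after Aug 4, 2022 is Aug 9, 2022. Aug 9, 2022 is a Tuesday, so no roll-forward applies.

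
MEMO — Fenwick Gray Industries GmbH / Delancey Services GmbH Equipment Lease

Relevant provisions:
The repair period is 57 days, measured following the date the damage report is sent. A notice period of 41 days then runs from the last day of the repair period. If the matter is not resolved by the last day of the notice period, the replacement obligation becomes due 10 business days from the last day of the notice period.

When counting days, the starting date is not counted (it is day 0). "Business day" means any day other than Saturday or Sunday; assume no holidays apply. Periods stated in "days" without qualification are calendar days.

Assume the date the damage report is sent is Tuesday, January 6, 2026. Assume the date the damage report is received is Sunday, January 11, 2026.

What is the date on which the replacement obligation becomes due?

April 28, 2026

Adding 57 calendar days to January 6, 2026 gives March 4, 2026, which is the last day of the repair period.
The last day of the notice period: March 4, 2026 + 41 days = April 14, 2026.
From Tuesday, April 14, 2026, 10 business days (Apr 15, Apr 16, Apr 17, Apr 20, Apr 21, Apr 22, Apr 23, Apr 24, Apr 27, Apr 28, skipping weekends) brings us to Tuesday, April 28, 2026, which is the date on which the replacement obligation becomes due.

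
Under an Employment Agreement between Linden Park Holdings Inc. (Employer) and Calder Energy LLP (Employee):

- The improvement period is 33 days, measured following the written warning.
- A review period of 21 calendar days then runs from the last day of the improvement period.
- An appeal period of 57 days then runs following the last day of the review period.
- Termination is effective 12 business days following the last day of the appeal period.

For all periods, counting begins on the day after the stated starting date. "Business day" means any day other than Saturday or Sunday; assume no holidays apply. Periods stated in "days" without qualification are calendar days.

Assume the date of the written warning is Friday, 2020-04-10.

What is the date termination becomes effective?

The last day of the improvement period: 2020-04-10 + 33 days = 2020-05-13.
Adding 21 calendar days to 2020-05-13 gives 2020-06-03, which is the last day of the review period.
The last day of the appeal period: 2020-06-03 + 57 days = 2020-07-30.
The date termination becomes effective: counting 12 business days from Thursday, 2020-07-30 (Jul 31, Aug 3, Aug 4, Aug 5, …, Aug 13, Aug 14, Aug 17, skipping weekends) reaches Monday, 2020-08-17.

2020-08-17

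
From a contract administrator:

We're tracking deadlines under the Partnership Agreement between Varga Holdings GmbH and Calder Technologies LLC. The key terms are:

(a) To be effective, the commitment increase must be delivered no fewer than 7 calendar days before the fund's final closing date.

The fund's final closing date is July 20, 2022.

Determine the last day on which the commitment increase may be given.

July 13, 2022

July 20, 2022 minus 7 days is July 13, 2022.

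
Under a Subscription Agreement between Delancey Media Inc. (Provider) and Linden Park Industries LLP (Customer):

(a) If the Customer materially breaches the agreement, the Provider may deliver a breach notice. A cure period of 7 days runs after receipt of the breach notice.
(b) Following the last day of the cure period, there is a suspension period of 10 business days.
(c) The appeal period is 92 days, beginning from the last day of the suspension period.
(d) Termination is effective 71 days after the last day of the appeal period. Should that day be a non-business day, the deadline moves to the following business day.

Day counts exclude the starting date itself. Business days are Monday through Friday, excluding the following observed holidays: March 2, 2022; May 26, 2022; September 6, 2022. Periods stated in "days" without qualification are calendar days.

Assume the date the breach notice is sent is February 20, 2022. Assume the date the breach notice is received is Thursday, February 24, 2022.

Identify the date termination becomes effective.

The last day of the cure period: February 24, 2022 + 7 days = March 3, 2022.
From Thursday, March 3, 2022, 10 business days (Mar 4, Mar 7, Mar 8, Mar 9, Mar 10, Mar 11, Mar 14, Mar 15, Mar 16, Mar 17, skipping weekends) brings us to Thursday, March 17, 2022, which is the last day of the suspension period.
The last day of the appeal period: March 17, 2022 + 92 days = June 17, 2022.
The date termination becomes effective: 71 calendar days after June 17, 2022 is August 27, 2022. That falls on a Saturday, so it rolls to the next business day, Monday, August 29, 2022.

August 29, 2022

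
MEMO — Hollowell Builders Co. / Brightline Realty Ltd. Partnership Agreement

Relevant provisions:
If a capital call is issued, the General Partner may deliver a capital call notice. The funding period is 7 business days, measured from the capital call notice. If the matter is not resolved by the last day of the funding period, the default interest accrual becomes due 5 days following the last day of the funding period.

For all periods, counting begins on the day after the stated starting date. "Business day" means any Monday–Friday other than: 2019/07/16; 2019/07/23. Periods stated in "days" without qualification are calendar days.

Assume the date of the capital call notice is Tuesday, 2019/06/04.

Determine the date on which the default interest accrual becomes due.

2019/06/18

The last day of the funding period: counting 7 business days from Tuesday, 2019/06/04 (Jun 5, Jun 6, Jun 7, Jun 10, Jun 11, Jun 12, Jun 13, skipping weekends) reaches Thursday, 2019/06/13.
The date on which the default interest accrual becomes due: 5 calendar days after 2019/06/13 is 2019/06/18.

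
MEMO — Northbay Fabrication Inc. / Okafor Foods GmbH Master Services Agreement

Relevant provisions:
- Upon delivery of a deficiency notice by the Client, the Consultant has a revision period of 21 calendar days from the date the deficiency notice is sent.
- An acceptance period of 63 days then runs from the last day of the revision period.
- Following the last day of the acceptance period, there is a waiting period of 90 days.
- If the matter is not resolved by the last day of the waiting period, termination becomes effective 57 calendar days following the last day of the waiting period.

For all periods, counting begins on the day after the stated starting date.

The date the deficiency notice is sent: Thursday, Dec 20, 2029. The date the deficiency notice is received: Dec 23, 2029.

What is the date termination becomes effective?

Aug 8, 2030

The last day of the revision period: 21 calendar days after Dec 20, 2029 is Jan 10, 2030.
The last day of the acceptance period: 63 calendar days after Jan 10, 2030 is Mar 14, 2030.
The last day of the waiting period: Mar 14, 2030 + 90 days = Jun 12, 2030.
The date termination becomes effective: Jun 12, 2030 + 57 days = Aug 8, 2030.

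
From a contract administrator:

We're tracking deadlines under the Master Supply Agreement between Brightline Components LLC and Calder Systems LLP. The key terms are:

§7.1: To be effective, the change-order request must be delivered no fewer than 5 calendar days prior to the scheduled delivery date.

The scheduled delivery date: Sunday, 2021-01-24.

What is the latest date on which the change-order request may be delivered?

2021-01-19

Counting back 5 calendar days from 2021-01-24 gives 2021-01-19.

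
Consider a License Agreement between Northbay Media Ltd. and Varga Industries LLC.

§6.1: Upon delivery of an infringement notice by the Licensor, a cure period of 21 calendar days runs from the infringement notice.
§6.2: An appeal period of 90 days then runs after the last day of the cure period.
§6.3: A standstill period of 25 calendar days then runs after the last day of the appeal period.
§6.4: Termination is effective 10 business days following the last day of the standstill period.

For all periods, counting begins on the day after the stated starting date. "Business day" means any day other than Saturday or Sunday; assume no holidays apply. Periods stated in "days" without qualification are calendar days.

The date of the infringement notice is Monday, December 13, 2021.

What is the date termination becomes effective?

The last day of the cure period: December 13, 2021 + 21 days = January 3, 2022.
Adding 90 calendar days to January 3, 2022 gives April 3, 2022, which is the last day of the appeal period.
Adding 25 calendar days to April 3, 2022 gives April 28, 2022, which is the last day of the standstill period.
The date termination becomes effective: 10 business days after Thursday, April 28, 2022, skipping weekends — Apr 29, May 2, May 3, May 4, May 5, May 6, May 9, May 10, May 11, May 12 — lands on Thursday, May 12, 2022.

May 12, 2022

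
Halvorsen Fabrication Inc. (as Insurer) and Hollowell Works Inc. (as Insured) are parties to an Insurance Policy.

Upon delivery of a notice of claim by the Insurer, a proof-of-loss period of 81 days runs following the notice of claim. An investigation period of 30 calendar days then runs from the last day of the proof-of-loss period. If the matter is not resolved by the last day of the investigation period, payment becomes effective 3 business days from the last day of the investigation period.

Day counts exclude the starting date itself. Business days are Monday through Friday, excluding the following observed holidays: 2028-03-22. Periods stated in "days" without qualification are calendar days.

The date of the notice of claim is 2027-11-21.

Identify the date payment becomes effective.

2028-03-15

The last day of the proof-of-loss period: 81 calendar days after 2027-11-21 is 2028-02-10.
The last day of the investigation period: 30 calendar days after 2028-02-10 is 2028-03-11.
The date payment becomes effective: counting 3 business days from Saturday, 2028-03-11 (Mar 13, Mar 14, Mar 15, skipping weekends) reaches Wednesday, 2028-03-15.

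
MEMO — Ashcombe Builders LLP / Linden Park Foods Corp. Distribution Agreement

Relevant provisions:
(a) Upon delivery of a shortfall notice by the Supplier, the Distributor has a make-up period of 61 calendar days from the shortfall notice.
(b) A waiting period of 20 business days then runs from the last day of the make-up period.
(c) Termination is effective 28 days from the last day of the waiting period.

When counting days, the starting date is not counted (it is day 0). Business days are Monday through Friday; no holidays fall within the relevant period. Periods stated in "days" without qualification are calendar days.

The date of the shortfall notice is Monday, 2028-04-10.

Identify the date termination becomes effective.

The last day of the make-up period: 2028-04-10 + 61 days = 2028-06-10.
The last day of the waiting period: counting 20 business days from Saturday, 2028-06-10 (Jun 12, Jun 13, Jun 14, Jun 15, …, Jul 5, Jul 6, Jul 7, skipping weekends) reaches Friday, 2028-07-07.
Adding 28 calendar days to 2028-07-07 gives 2028-08-04, which is the date termination becomes effective.

2028-08-04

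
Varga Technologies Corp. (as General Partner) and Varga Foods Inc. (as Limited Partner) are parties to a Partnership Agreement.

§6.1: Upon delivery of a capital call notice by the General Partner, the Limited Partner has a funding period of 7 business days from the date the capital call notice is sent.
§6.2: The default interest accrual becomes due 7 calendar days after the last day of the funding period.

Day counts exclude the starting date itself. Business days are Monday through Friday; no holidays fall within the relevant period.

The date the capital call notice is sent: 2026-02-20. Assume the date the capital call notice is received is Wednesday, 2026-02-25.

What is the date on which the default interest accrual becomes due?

2026-03-10

The last day of the funding period: 7 business days after Friday, 2026-02-20, skipping weekends — Feb 23, Feb 24, Feb 25, Feb 26, Feb 27, Mar 2, Mar 3 — lands on Tuesday, 2026-03-03.
Adding 7 calendar days to 2026-03-03 gives 2026-03-10, which is the date on which the default interest accrual becomes due.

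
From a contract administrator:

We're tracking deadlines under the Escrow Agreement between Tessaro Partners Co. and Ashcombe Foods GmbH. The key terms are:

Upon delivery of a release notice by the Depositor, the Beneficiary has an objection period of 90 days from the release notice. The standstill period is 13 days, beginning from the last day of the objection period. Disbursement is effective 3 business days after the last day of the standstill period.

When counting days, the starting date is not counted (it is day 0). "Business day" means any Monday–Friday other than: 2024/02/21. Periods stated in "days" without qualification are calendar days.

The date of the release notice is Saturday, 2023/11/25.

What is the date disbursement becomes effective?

Adding 90 calendar days to 2023/11/25 gives 2024/02/23, which is the last day of the objection period.
The last day of the standstill period: 13 calendar days after 2024/02/23 is 2024/03/07.
The date disbursement becomes effective: 3 business days after Thursday, 2024/03/07, skipping weekends — Mar 8, Mar 11, Mar 12 — lands on Tuesday, 2024/03/12.

2024/03/12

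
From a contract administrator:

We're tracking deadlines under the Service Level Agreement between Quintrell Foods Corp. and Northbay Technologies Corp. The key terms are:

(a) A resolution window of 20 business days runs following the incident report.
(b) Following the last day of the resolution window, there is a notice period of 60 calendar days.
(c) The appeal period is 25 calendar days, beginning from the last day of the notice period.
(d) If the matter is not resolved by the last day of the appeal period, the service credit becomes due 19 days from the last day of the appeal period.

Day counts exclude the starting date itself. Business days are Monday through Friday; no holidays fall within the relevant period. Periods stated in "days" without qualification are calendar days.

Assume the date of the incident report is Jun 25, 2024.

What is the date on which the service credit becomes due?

The last day of the resolution window: counting 20 business days from Tuesday, Jun 25, 2024 (Jun 26, Jun 27, Jun 28, Jul 1, …, Jul 19, Jul 22, Jul 23, skipping weekends) reaches Tuesday, Jul 23, 2024.
Adding 60 calendar days to Jul 23, 2024 gives Sep 21, 2024, which is the last day of the notice period.
Adding 25 calendar days to Sep 21, 2024 gives Oct 16, 2024, which is the last day of the appeal period.
The date on which the service credit becomes due: Oct 16, 2024 + 19 days = Nov 4, 2024.

Nov 4, 2024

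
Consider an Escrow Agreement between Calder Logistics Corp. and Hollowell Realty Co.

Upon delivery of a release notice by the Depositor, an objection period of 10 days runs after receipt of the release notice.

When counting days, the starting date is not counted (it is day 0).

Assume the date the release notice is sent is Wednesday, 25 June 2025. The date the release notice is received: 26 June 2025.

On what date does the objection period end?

Adding 10 calendar days to 26 June 2025 gives 6 July 2025, which is the last day of the objection period.

6 July 2025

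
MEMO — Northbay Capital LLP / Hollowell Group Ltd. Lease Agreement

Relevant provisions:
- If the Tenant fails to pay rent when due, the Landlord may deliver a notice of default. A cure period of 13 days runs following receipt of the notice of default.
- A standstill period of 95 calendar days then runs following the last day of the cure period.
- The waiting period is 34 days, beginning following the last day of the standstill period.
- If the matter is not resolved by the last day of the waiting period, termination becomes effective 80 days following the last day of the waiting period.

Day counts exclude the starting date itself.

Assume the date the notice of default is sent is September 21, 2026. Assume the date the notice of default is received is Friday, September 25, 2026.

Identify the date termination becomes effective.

Adding 13 calendar days to September 25, 2026 gives October 8, 2026, which is the last day of the cure period.
The last day of the standstill period: 95 calendar days after October 8, 2026 is January 11, 2027.
The last day of the waiting period: 34 calendar days after January 11, 2027 is February 14, 2027.
The date termination becomes effective: 80 calendar days after February 14, 2027 is May 5, 2027.

May 5, 2027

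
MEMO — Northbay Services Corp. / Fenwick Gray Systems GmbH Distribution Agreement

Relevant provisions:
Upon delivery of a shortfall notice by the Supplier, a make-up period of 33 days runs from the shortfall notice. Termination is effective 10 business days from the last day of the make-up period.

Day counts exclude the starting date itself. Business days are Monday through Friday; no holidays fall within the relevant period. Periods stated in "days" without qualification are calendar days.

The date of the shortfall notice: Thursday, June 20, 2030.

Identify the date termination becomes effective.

The last day of the make-up period: June 20, 2030 + 33 days = July 23, 2030.
From Tuesday, July 23, 2030, 10 business days (Jul 24, Jul 25, Jul 26, Jul 29, Jul 30, Jul 31, Aug 1, Aug 2, Aug 5, Aug 6, skipping weekends) brings us to Tuesday, August 6, 2030, which is the date termination becomes effective.

August 6, 2030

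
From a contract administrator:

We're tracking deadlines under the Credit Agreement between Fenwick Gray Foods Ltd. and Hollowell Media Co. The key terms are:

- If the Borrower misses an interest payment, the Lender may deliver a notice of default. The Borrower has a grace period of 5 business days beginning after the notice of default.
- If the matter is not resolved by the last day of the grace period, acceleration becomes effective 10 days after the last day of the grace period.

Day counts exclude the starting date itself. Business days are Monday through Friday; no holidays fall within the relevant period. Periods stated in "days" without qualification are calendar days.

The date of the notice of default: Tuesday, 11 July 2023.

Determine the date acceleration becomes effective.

28 July 2023

The last day of the grace period: 5 business days after Tuesday, 11 July 2023, skipping weekends — Jul 12, Jul 13, Jul 14, Jul 17, Jul 18 — lands on Tuesday, 18 July 2023.
Adding 10 calendar days to 18 July 2023 gives 28 July 2023, which is the date acceleration becomes effective.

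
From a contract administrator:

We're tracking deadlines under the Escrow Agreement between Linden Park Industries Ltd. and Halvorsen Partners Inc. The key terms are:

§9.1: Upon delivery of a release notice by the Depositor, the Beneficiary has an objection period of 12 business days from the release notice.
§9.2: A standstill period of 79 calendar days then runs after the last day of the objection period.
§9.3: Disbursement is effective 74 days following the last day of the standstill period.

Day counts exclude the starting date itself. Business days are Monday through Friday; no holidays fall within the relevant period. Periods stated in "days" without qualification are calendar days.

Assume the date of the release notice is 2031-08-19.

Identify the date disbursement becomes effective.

From Tuesday, 2031-08-19, 12 business days (Aug 20, Aug 21, Aug 22, Aug 25, …, Sep 2, Sep 3, Sep 4, skipping weekends) brings us to Thursday, 2031-09-04, which is the last day of the objection period.
The last day of the standstill period: 2031-09-04 + 79 days = 2031-11-22.
Adding 74 calendar days to 2031-11-22 gives 2032-02-04, which is the date disbursement becomes effective.

2032-02-04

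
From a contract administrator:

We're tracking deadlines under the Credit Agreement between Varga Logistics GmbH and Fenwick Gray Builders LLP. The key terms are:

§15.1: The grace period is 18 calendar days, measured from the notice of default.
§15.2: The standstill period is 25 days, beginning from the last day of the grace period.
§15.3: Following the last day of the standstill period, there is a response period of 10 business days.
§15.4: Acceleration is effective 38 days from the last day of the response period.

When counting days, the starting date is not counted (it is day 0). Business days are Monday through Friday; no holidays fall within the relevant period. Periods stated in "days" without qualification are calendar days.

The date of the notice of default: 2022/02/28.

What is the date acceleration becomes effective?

The last day of the grace period: 2022/02/28 + 18 days = 2022/03/18.
The last day of the standstill period: 25 calendar days after 2022/03/18 is 2022/04/12.
The last day of the response period: 10 business days after Tuesday, 2022/04/12, skipping weekends — Apr 13, Apr 14, Apr 15, Apr 18, Apr 19, Apr 20, Apr 21, Apr 22, Apr 25, Apr 26 — lands on Tuesday, 2022/04/26.
The date acceleration becomes effective: 2022/04/26 + 38 days = 2022/06/03.

2022/06/03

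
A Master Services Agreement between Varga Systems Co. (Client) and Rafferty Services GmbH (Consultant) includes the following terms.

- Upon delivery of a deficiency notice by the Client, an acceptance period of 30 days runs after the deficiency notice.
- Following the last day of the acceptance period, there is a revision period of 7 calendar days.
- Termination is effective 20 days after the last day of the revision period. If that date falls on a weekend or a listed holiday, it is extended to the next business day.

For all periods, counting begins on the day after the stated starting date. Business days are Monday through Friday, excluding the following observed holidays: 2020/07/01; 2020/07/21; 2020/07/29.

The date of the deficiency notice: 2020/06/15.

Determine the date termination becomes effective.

The last day of the acceptance period: 30 calendar days after 2020/06/15 is 2020/07/15.
The last day of the revision period: 7 calendar days after 2020/07/15 is 2020/07/22.
Adding 20 calendar days to 2020/07/22 gives 2020/08/11, which is the date termination becomes effective. 2020/08/11 is a Tuesday and is not a listed holiday, so no roll-forward applies.

2020/08/11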